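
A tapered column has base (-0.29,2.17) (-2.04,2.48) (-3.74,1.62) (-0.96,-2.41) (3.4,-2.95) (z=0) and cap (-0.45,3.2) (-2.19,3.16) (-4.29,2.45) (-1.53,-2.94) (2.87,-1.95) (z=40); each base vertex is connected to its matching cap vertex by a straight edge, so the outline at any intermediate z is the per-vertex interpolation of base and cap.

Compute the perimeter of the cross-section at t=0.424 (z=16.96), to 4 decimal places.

Cross-section at t=0.424: each vertex is (1-t)·p0[i] + t·p1[i].
  v1: (1-0.424)·(-0.29,2.17) + 0.424·(-0.45,3.2) = (-0.3578,2.6067)
  v2: (1-0.424)·(-2.04,2.48) + 0.424·(-2.19,3.16) = (-2.1036,2.7683)
  v3: (1-0.424)·(-3.74,1.62) + 0.424·(-4.29,2.45) = (-3.9732,1.9719)
  v4: (1-0.424)·(-0.96,-2.41) + 0.424·(-1.53,-2.94) = (-1.2017,-2.6347)
  v5: (1-0.424)·(3.4,-2.95) + 0.424·(2.87,-1.95) = (3.1753,-2.5260)
Perimeter = Σ |v_{i+1} − v_i|:
  edge 1→2: √(-1.7458² + 0.1616²) = 1.7532 (running 1.7532)
  edge 2→3: √(-1.8696² + -0.7964²) = 2.0322 (running 3.7854)
  edge 3→4: √(2.7715² + -4.6066²) = 5.3761 (running 9.1615)
  edge 4→5: √(4.3770² + 0.1087²) = 4.3783 (running 13.5398)
  edge 5→1: √(-3.5331² + 5.1327²) = 6.2312 (running 19.7710)
Perimeter = 19.7710

Perimeter at t=0.424: 19.7710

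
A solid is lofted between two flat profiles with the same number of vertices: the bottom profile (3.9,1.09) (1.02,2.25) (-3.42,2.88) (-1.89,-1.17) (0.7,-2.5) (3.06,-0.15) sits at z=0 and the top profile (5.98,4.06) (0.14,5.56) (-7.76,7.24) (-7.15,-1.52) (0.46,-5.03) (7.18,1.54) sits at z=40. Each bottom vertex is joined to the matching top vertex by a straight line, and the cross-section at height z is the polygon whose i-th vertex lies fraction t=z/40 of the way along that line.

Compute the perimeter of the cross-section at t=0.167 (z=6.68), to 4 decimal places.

Perimeter at t=0.167: 23.4025

Cross-section at t=0.167: each vertex is (1-t)·p0[i] + t·p1[i].
  v1: (1-0.167)·(3.9,1.09) + 0.167·(5.98,4.06) = (4.2474,1.5860)
  v2: (1-0.167)·(1.02,2.25) + 0.167·(0.14,5.56) = (0.8730,2.8028)
  v3: (1-0.167)·(-3.42,2.88) + 0.167·(-7.76,7.24) = (-4.1448,3.6081)
  v4: (1-0.167)·(-1.89,-1.17) + 0.167·(-7.15,-1.52) = (-2.7684,-1.2284)
  v5: (1-0.167)·(0.7,-2.5) + 0.167·(0.46,-5.03) = (0.6599,-2.9225)
  v6: (1-0.167)·(3.06,-0.15) + 0.167·(7.18,1.54) = (3.7480,0.1322)
Perimeter = Σ |v_{i+1} − v_i|:
  edge 1→2: √(-3.3743² + 1.2168²) = 3.5870 (running 3.5870)
  edge 2→3: √(-5.0178² + 0.8054²) = 5.0820 (running 8.6690)
  edge 3→4: √(1.3764² + -4.8366²) = 5.0286 (running 13.6976)
  edge 4→5: √(3.4283² + -1.6941²) = 3.8240 (running 17.5217)
  edge 5→6: √(3.0881² + 3.0547²) = 4.3437 (running 21.8654)
  edge 6→1: √(0.4993² + 1.4538²) = 1.5371 (running 23.4025)
Perimeter = 23.4025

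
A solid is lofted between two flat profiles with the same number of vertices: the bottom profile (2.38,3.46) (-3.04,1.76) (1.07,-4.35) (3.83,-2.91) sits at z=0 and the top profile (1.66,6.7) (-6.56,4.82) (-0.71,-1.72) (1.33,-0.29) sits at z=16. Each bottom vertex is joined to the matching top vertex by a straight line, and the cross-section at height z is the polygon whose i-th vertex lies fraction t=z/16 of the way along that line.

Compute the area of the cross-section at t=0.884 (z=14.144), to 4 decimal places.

Cross-section at t=0.884: each vertex is (1-t)·p0[i] + t·p1[i].
  v1: (1-0.884)·(2.38,3.46) + 0.884·(1.66,6.7) = (1.7435,6.3242)
  v2: (1-0.884)·(-3.04,1.76) + 0.884·(-6.56,4.82) = (-6.1517,4.4650)
  v3: (1-0.884)·(1.07,-4.35) + 0.884·(-0.71,-1.72) = (-0.5035,-2.0251)
  v4: (1-0.884)·(3.83,-2.91) + 0.884·(1.33,-0.29) = (1.6200,-0.5939)
Shoelace sum Σ(x_i·y_{i+1} − x_{i+1}·y_i):
  i=1: 1.7435·4.4650 − -6.1517·6.3242 = +46.6891 (running +46.6891)
  i=2: -6.1517·-2.0251 − -0.5035·4.4650 = +14.7059 (running +61.3950)
  i=3: -0.5035·-0.5939 − 1.6200·-2.0251 = +3.5797 (running +64.9747)
  i=4: 1.6200·6.3242 − 1.7435·-0.5939 = +11.2807 (running +76.2553)
Area = |Σ|/2 = |76.2553|/2 = 38.1277

Area at t=0.884: 38.1277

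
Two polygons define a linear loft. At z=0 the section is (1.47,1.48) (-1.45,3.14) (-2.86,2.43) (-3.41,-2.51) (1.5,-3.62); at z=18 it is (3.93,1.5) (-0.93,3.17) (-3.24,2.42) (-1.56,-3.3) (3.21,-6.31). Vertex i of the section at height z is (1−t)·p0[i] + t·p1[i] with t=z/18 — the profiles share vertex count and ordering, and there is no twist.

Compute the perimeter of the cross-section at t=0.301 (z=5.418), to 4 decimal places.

Perimeter at t=0.301: 21.9533

Cross-section at t=0.301: each vertex is (1-t)·p0[i] + t·p1[i].
  v1: (1-0.301)·(1.47,1.48) + 0.301·(3.93,1.5) = (2.2105,1.4860)
  v2: (1-0.301)·(-1.45,3.14) + 0.301·(-0.93,3.17) = (-1.2935,3.1490)
  v3: (1-0.301)·(-2.86,2.43) + 0.301·(-3.24,2.42) = (-2.9744,2.4270)
  v4: (1-0.301)·(-3.41,-2.51) + 0.301·(-1.56,-3.3) = (-2.8532,-2.7478)
  v5: (1-0.301)·(1.5,-3.62) + 0.301·(3.21,-6.31) = (2.0147,-4.4297)
Perimeter = Σ |v_{i+1} − v_i|:
  edge 1→2: √(-3.5039² + 1.6630²) = 3.8786 (running 3.8786)
  edge 2→3: √(-1.6809² + -0.7220²) = 1.8294 (running 5.7080)
  edge 3→4: √(0.1212² + -5.1748²) = 5.1762 (running 10.8842)
  edge 4→5: √(4.8679² + -1.6819²) = 5.1502 (running 16.0344)
  edge 5→1: √(0.1958² + 5.9157²) = 5.9189 (running 21.9533)
Perimeter = 21.9533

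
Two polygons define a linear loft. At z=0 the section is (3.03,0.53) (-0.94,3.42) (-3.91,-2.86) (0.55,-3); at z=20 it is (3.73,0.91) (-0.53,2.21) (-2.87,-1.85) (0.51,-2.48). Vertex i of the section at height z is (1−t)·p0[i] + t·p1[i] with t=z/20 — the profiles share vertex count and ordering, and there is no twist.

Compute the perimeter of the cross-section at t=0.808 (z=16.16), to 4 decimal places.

Cross-section at t=0.808: each vertex is (1-t)·p0[i] + t·p1[i].
  v1: (1-0.808)·(3.03,0.53) + 0.808·(3.73,0.91) = (3.5956,0.8370)
  v2: (1-0.808)·(-0.94,3.42) + 0.808·(-0.53,2.21) = (-0.6087,2.4423)
  v3: (1-0.808)·(-3.91,-2.86) + 0.808·(-2.87,-1.85) = (-3.0697,-2.0439)
  v4: (1-0.808)·(0.55,-3) + 0.808·(0.51,-2.48) = (0.5177,-2.5798)
Perimeter = Σ |v_{i+1} − v_i|:
  edge 1→2: √(-4.2043² + 1.6053²) = 4.5004 (running 4.5004)
  edge 2→3: √(-2.4610² + -4.4862²) = 5.1169 (running 9.6173)
  edge 3→4: √(3.5874² + -0.5359²) = 3.6272 (running 13.2444)
  edge 4→1: √(3.0779² + 3.4169²) = 4.5988 (running 17.8432)
Perimeter = 17.8432

Perimeter at t=0.808: 17.8432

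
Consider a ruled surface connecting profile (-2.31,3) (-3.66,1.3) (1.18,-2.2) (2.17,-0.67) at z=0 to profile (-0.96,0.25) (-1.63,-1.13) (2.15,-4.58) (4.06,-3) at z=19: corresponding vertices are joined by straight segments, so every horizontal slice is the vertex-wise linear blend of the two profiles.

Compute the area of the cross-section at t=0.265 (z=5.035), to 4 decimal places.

Area at t=0.265: 11.4840

Cross-section at t=0.265: each vertex is (1-t)·p0[i] + t·p1[i].
  v1: (1-0.265)·(-2.31,3) + 0.265·(-0.96,0.25) = (-1.9523,2.2713)
  v2: (1-0.265)·(-3.66,1.3) + 0.265·(-1.63,-1.13) = (-3.1221,0.6561)
  v3: (1-0.265)·(1.18,-2.2) + 0.265·(2.15,-4.58) = (1.4370,-2.8307)
  v4: (1-0.265)·(2.17,-0.67) + 0.265·(4.06,-3) = (2.6708,-1.2874)
Shoelace sum Σ(x_i·y_{i+1} − x_{i+1}·y_i):
  i=1: -1.9523·0.6561 − -3.1221·2.2713 = +5.8102 (running +5.8102)
  i=2: -3.1221·-2.8307 − 1.4370·0.6561 = +7.8948 (running +13.7050)
  i=3: 1.4370·-1.2874 − 2.6708·-2.8307 = +5.7102 (running +19.4152)
  i=4: 2.6708·2.2713 − -1.9523·-1.2874 = +3.5527 (running +22.9680)
Area = |Σ|/2 = |22.9680|/2 = 11.4840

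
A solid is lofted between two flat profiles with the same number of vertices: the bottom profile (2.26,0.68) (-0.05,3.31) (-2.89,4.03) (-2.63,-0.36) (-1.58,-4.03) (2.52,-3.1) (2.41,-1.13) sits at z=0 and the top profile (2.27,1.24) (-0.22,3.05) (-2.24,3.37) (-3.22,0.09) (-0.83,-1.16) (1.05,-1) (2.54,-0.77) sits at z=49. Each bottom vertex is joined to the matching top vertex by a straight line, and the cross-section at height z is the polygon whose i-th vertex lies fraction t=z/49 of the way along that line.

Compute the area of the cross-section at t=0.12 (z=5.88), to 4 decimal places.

Cross-section at t=0.12: each vertex is (1-t)·p0[i] + t·p1[i].
  v1: (1-0.12)·(2.26,0.68) + 0.12·(2.27,1.24) = (2.2612,0.7472)
  v2: (1-0.12)·(-0.05,3.31) + 0.12·(-0.22,3.05) = (-0.0704,3.2788)
  v3: (1-0.12)·(-2.89,4.03) + 0.12·(-2.24,3.37) = (-2.8120,3.9508)
  v4: (1-0.12)·(-2.63,-0.36) + 0.12·(-3.22,0.09) = (-2.7008,-0.3060)
  v5: (1-0.12)·(-1.58,-4.03) + 0.12·(-0.83,-1.16) = (-1.4900,-3.6856)
  v6: (1-0.12)·(2.52,-3.1) + 0.12·(1.05,-1) = (2.3436,-2.8480)
  v7: (1-0.12)·(2.41,-1.13) + 0.12·(2.54,-0.77) = (2.4256,-1.0868)
Shoelace sum Σ(x_i·y_{i+1} − x_{i+1}·y_i):
  i=1: 2.2612·3.2788 − -0.0704·0.7472 = +7.4666 (running +7.4666)
  i=2: -0.0704·3.9508 − -2.8120·3.2788 = +8.9418 (running +16.4085)
  i=3: -2.8120·-0.3060 − -2.7008·3.9508 = +11.5308 (running +27.9393)
  i=4: -2.7008·-3.6856 − -1.4900·-0.3060 = +9.4981 (running +37.4374)
  i=5: -1.4900·-2.8480 − 2.3436·-3.6856 = +12.8811 (running +50.3185)
  i=6: 2.3436·-1.0868 − 2.4256·-2.8480 = +4.3611 (running +54.6796)
  i=7: 2.4256·0.7472 − 2.2612·-1.0868 = +4.2699 (running +58.9495)
Area = |Σ|/2 = |58.9495|/2 = 29.4747

Area at t=0.12: 29.4747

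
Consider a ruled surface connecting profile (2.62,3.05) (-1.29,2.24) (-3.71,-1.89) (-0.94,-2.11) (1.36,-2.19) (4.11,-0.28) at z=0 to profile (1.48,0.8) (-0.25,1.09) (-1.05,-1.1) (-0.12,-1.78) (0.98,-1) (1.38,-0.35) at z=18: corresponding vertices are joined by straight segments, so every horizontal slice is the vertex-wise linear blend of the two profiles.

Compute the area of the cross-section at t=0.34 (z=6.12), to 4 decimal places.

Cross-section at t=0.34: each vertex is (1-t)·p0[i] + t·p1[i].
  v1: (1-0.34)·(2.62,3.05) + 0.34·(1.48,0.8) = (2.2324,2.2850)
  v2: (1-0.34)·(-1.29,2.24) + 0.34·(-0.25,1.09) = (-0.9364,1.8490)
  v3: (1-0.34)·(-3.71,-1.89) + 0.34·(-1.05,-1.1) = (-2.8056,-1.6214)
  v4: (1-0.34)·(-0.94,-2.11) + 0.34·(-0.12,-1.78) = (-0.6612,-1.9978)
  v5: (1-0.34)·(1.36,-2.19) + 0.34·(0.98,-1) = (1.2308,-1.7854)
  v6: (1-0.34)·(4.11,-0.28) + 0.34·(1.38,-0.35) = (3.1818,-0.3038)
Shoelace sum Σ(x_i·y_{i+1} − x_{i+1}·y_i):
  i=1: 2.2324·1.8490 − -0.9364·2.2850 = +6.2674 (running +6.2674)
  i=2: -0.9364·-1.6214 − -2.8056·1.8490 = +6.7058 (running +12.9732)
  i=3: -2.8056·-1.9978 − -0.6612·-1.6214 = +4.5330 (running +17.5062)
  i=4: -0.6612·-1.7854 − 1.2308·-1.9978 = +3.6394 (running +21.1456)
  i=5: 1.2308·-0.3038 − 3.1818·-1.7854 = +5.3069 (running +26.4524)
  i=6: 3.1818·2.2850 − 2.2324·-0.3038 = +7.9486 (running +34.4011)
Area = |Σ|/2 = |34.4011|/2 = 17.2005

Area at t=0.34: 17.2005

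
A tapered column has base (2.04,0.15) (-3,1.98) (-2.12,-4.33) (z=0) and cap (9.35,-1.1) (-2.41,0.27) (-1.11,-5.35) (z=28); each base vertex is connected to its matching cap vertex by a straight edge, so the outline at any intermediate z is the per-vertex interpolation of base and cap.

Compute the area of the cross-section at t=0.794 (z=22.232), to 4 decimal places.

Area at t=0.794: 29.0043

Cross-section at t=0.794: each vertex is (1-t)·p0[i] + t·p1[i].
  v1: (1-0.794)·(2.04,0.15) + 0.794·(9.35,-1.1) = (7.8441,-0.8425)
  v2: (1-0.794)·(-3,1.98) + 0.794·(-2.41,0.27) = (-2.5315,0.6223)
  v3: (1-0.794)·(-2.12,-4.33) + 0.794·(-1.11,-5.35) = (-1.3181,-5.1399)
Shoelace sum Σ(x_i·y_{i+1} − x_{i+1}·y_i):
  i=1: 7.8441·0.6223 − -2.5315·-0.8425 = +2.7483 (running +2.7483)
  i=2: -2.5315·-5.1399 − -1.3181·0.6223 = +13.8320 (running +16.5803)
  i=3: -1.3181·-0.8425 − 7.8441·-5.1399 = +41.4284 (running +58.0087)
Area = |Σ|/2 = |58.0087|/2 = 29.0043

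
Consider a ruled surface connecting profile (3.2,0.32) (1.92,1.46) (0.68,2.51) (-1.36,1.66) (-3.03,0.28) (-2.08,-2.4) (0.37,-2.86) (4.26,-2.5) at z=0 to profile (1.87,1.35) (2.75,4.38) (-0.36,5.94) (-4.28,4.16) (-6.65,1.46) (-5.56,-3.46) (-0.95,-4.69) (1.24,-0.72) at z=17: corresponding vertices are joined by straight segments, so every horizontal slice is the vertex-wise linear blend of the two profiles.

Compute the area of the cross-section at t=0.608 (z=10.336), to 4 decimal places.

Cross-section at t=0.608: each vertex is (1-t)·p0[i] + t·p1[i].
  v1: (1-0.608)·(3.2,0.32) + 0.608·(1.87,1.35) = (2.3914,0.9462)
  v2: (1-0.608)·(1.92,1.46) + 0.608·(2.75,4.38) = (2.4246,3.2354)
  v3: (1-0.608)·(0.68,2.51) + 0.608·(-0.36,5.94) = (0.0477,4.5954)
  v4: (1-0.608)·(-1.36,1.66) + 0.608·(-4.28,4.16) = (-3.1354,3.1800)
  v5: (1-0.608)·(-3.03,0.28) + 0.608·(-6.65,1.46) = (-5.2310,0.9974)
  v6: (1-0.608)·(-2.08,-2.4) + 0.608·(-5.56,-3.46) = (-4.1958,-3.0445)
  v7: (1-0.608)·(0.37,-2.86) + 0.608·(-0.95,-4.69) = (-0.4326,-3.9726)
  v8: (1-0.608)·(4.26,-2.5) + 0.608·(1.24,-0.72) = (2.4238,-1.4178)
Shoelace sum Σ(x_i·y_{i+1} − x_{i+1}·y_i):
  i=1: 2.3914·3.2354 − 2.4246·0.9462 = +5.4426 (running +5.4426)
  i=2: 2.4246·4.5954 − 0.0477·3.2354 = +10.9880 (running +16.4306)
  i=3: 0.0477·3.1800 − -3.1354·4.5954 = +14.5600 (running +30.9906)
  i=4: -3.1354·0.9974 − -5.2310·3.1800 = +13.5071 (running +44.4977)
  i=5: -5.2310·-3.0445 − -4.1958·0.9974 = +20.1107 (running +64.6084)
  i=6: -4.1958·-3.9726 − -0.4326·-3.0445 = +15.3516 (running +79.9600)
  i=7: -0.4326·-1.4178 − 2.4238·-3.9726 = +10.2423 (running +90.2023)
  i=8: 2.4238·0.9462 − 2.3914·-1.4178 = +5.6839 (running +95.8863)
Area = |Σ|/2 = |95.8863|/2 = 47.9431

Area at t=0.608: 47.9431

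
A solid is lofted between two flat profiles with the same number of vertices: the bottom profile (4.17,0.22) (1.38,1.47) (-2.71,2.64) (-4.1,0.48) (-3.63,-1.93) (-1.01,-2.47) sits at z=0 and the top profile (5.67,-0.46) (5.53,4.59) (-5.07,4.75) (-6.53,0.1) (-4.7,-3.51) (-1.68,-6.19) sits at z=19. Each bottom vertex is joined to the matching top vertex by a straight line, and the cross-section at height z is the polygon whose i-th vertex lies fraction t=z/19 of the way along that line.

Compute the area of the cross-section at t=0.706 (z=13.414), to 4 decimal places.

Cross-section at t=0.706: each vertex is (1-t)·p0[i] + t·p1[i].
  v1: (1-0.706)·(4.17,0.22) + 0.706·(5.67,-0.46) = (5.2290,-0.2601)
  v2: (1-0.706)·(1.38,1.47) + 0.706·(5.53,4.59) = (4.3099,3.6727)
  v3: (1-0.706)·(-2.71,2.64) + 0.706·(-5.07,4.75) = (-4.3762,4.1297)
  v4: (1-0.706)·(-4.1,0.48) + 0.706·(-6.53,0.1) = (-5.8156,0.2117)
  v5: (1-0.706)·(-3.63,-1.93) + 0.706·(-4.7,-3.51) = (-4.3854,-3.0455)
  v6: (1-0.706)·(-1.01,-2.47) + 0.706·(-1.68,-6.19) = (-1.4830,-5.0963)
Shoelace sum Σ(x_i·y_{i+1} − x_{i+1}·y_i):
  i=1: 5.2290·3.6727 − 4.3099·-0.2601 = +20.3256 (running +20.3256)
  i=2: 4.3099·4.1297 − -4.3762·3.6727 = +33.8708 (running +54.1964)
  i=3: -4.3762·0.2117 − -5.8156·4.1297 = +23.0898 (running +77.2863)
  i=4: -5.8156·-3.0455 − -4.3854·0.2117 = +18.6397 (running +95.9260)
  i=5: -4.3854·-5.0963 − -1.4830·-3.0455 = +17.8330 (running +113.7590)
  i=6: -1.4830·-0.2601 − 5.2290·-5.0963 = +27.0344 (running +140.7933)
Area = |Σ|/2 = |140.7933|/2 = 70.3967

Area at t=0.706: 70.3967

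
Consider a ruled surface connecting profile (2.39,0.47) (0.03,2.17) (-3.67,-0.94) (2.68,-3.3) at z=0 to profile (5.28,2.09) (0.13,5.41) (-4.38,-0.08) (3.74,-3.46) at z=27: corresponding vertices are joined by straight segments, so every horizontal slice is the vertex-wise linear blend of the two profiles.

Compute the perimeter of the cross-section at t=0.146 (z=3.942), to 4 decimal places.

Cross-section at t=0.146: each vertex is (1-t)·p0[i] + t·p1[i].
  v1: (1-0.146)·(2.39,0.47) + 0.146·(5.28,2.09) = (2.8119,0.7065)
  v2: (1-0.146)·(0.03,2.17) + 0.146·(0.13,5.41) = (0.0446,2.6430)
  v3: (1-0.146)·(-3.67,-0.94) + 0.146·(-4.38,-0.08) = (-3.7737,-0.8144)
  v4: (1-0.146)·(2.68,-3.3) + 0.146·(3.74,-3.46) = (2.8348,-3.3234)
Perimeter = Σ |v_{i+1} − v_i|:
  edge 1→2: √(-2.7673² + 1.9365²) = 3.3776 (running 3.3776)
  edge 2→3: √(-3.8183² + -3.4575²) = 5.1510 (running 8.5287)
  edge 3→4: √(6.6084² + -2.5089²) = 7.0687 (running 15.5973)
  edge 4→1: √(-0.0228² + 4.0299²) = 4.0299 (running 19.6273)
Perimeter = 19.6273

Perimeter at t=0.146: 19.6273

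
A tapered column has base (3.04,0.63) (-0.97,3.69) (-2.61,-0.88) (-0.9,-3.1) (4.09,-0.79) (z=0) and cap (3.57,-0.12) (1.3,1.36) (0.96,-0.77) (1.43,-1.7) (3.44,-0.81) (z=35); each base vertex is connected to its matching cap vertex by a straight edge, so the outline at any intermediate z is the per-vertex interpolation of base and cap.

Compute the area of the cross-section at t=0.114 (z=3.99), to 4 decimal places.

Area at t=0.114: 21.0233

Cross-section at t=0.114: each vertex is (1-t)·p0[i] + t·p1[i].
  v1: (1-0.114)·(3.04,0.63) + 0.114·(3.57,-0.12) = (3.1004,0.5445)
  v2: (1-0.114)·(-0.97,3.69) + 0.114·(1.3,1.36) = (-0.7112,3.4244)
  v3: (1-0.114)·(-2.61,-0.88) + 0.114·(0.96,-0.77) = (-2.2030,-0.8675)
  v4: (1-0.114)·(-0.9,-3.1) + 0.114·(1.43,-1.7) = (-0.6344,-2.9404)
  v5: (1-0.114)·(4.09,-0.79) + 0.114·(3.44,-0.81) = (4.0159,-0.7923)
Shoelace sum Σ(x_i·y_{i+1} − x_{i+1}·y_i):
  i=1: 3.1004·3.4244 − -0.7112·0.5445 = +11.0043 (running +11.0043)
  i=2: -0.7112·-0.8675 − -2.2030·3.4244 = +8.1609 (running +19.1652)
  i=3: -2.2030·-2.9404 − -0.6344·-0.8675 = +5.9275 (running +25.0927)
  i=4: -0.6344·-0.7923 − 4.0159·-2.9404 = +12.3110 (running +37.4036)
  i=5: 4.0159·0.5445 − 3.1004·-0.7923 = +4.6431 (running +42.0467)
Area = |Σ|/2 = |42.0467|/2 = 21.0233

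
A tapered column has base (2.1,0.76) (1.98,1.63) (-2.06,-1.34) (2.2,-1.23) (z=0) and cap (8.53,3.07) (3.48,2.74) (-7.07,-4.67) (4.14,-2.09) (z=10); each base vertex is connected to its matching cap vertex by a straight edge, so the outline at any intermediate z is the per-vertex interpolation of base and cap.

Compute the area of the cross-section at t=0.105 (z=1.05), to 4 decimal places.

Area at t=0.105: 8.5793

Cross-section at t=0.105: each vertex is (1-t)·p0[i] + t·p1[i].
  v1: (1-0.105)·(2.1,0.76) + 0.105·(8.53,3.07) = (2.7752,1.0026)
  v2: (1-0.105)·(1.98,1.63) + 0.105·(3.48,2.74) = (2.1375,1.7466)
  v3: (1-0.105)·(-2.06,-1.34) + 0.105·(-7.07,-4.67) = (-2.5861,-1.6896)
  v4: (1-0.105)·(2.2,-1.23) + 0.105·(4.14,-2.09) = (2.4037,-1.3203)
Shoelace sum Σ(x_i·y_{i+1} − x_{i+1}·y_i):
  i=1: 2.7752·1.7466 − 2.1375·1.0026 = +2.7040 (running +2.7040)
  i=2: 2.1375·-1.6896 − -2.5861·1.7466 = +0.9050 (running +3.6090)
  i=3: -2.5861·-1.3203 − 2.4037·-1.6896 = +7.4758 (running +11.0848)
  i=4: 2.4037·1.0026 − 2.7752·-1.3203 = +6.0739 (running +17.1587)
Area = |Σ|/2 = |17.1587|/2 = 8.5793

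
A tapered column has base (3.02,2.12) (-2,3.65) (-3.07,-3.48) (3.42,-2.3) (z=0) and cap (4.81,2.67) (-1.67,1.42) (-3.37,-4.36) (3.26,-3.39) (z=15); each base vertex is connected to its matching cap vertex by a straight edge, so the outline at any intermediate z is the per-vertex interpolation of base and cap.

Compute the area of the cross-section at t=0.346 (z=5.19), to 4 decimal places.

Cross-section at t=0.346: each vertex is (1-t)·p0[i] + t·p1[i].
  v1: (1-0.346)·(3.02,2.12) + 0.346·(4.81,2.67) = (3.6393,2.3103)
  v2: (1-0.346)·(-2,3.65) + 0.346·(-1.67,1.42) = (-1.8858,2.8784)
  v3: (1-0.346)·(-3.07,-3.48) + 0.346·(-3.37,-4.36) = (-3.1738,-3.7845)
  v4: (1-0.346)·(3.42,-2.3) + 0.346·(3.26,-3.39) = (3.3646,-2.6771)
Shoelace sum Σ(x_i·y_{i+1} − x_{i+1}·y_i):
  i=1: 3.6393·2.8784 − -1.8858·2.3103 = +14.8324 (running +14.8324)
  i=2: -1.8858·-3.7845 − -3.1738·2.8784 = +16.2724 (running +31.1047)
  i=3: -3.1738·-2.6771 − 3.3646·-3.7845 = +21.2301 (running +52.3349)
  i=4: 3.3646·2.3103 − 3.6393·-2.6771 = +17.5164 (running +69.8512)
Area = |Σ|/2 = |69.8512|/2 = 34.9256

Area at t=0.346: 34.9256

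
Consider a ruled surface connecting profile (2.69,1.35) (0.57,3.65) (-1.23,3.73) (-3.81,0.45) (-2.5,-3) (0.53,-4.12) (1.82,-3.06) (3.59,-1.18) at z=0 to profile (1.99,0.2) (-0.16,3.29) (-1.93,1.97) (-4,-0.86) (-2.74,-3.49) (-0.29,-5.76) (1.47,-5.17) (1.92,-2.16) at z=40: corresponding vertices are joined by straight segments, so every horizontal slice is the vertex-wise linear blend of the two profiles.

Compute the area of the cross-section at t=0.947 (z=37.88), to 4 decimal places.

Cross-section at t=0.947: each vertex is (1-t)·p0[i] + t·p1[i].
  v1: (1-0.947)·(2.69,1.35) + 0.947·(1.99,0.2) = (2.0271,0.2610)
  v2: (1-0.947)·(0.57,3.65) + 0.947·(-0.16,3.29) = (-0.1213,3.3091)
  v3: (1-0.947)·(-1.23,3.73) + 0.947·(-1.93,1.97) = (-1.8929,2.0633)
  v4: (1-0.947)·(-3.81,0.45) + 0.947·(-4,-0.86) = (-3.9899,-0.7906)
  v5: (1-0.947)·(-2.5,-3) + 0.947·(-2.74,-3.49) = (-2.7273,-3.4640)
  v6: (1-0.947)·(0.53,-4.12) + 0.947·(-0.29,-5.76) = (-0.2465,-5.6731)
  v7: (1-0.947)·(1.82,-3.06) + 0.947·(1.47,-5.17) = (1.4885,-5.0582)
  v8: (1-0.947)·(3.59,-1.18) + 0.947·(1.92,-2.16) = (2.0085,-2.1081)
Shoelace sum Σ(x_i·y_{i+1} − x_{i+1}·y_i):
  i=1: 2.0271·3.3091 − -0.1213·0.2610 = +6.7395 (running +6.7395)
  i=2: -0.1213·2.0633 − -1.8929·3.3091 = +6.0135 (running +12.7530)
  i=3: -1.8929·-0.7906 − -3.9899·2.0633 = +9.7288 (running +22.4818)
  i=4: -3.9899·-3.4640 − -2.7273·-0.7906 = +11.6651 (running +34.1469)
  i=5: -2.7273·-5.6731 − -0.2465·-3.4640 = +14.6181 (running +48.7650)
  i=6: -0.2465·-5.0582 − 1.4885·-5.6731 = +9.6917 (running +58.4567)
  i=7: 1.4885·-2.1081 − 2.0085·-5.0582 = +7.0214 (running +65.4781)
  i=8: 2.0085·0.2610 − 2.0271·-2.1081 = +4.7974 (running +70.2755)
Area = |Σ|/2 = |70.2755|/2 = 35.1377

Area at t=0.947: 35.1377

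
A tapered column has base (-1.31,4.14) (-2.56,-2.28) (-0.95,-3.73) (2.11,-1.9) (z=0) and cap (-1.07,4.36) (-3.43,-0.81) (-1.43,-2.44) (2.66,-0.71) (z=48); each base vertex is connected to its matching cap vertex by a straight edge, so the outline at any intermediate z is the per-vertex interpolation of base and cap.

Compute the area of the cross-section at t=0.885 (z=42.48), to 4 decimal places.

Cross-section at t=0.885: each vertex is (1-t)·p0[i] + t·p1[i].
  v1: (1-0.885)·(-1.31,4.14) + 0.885·(-1.07,4.36) = (-1.0976,4.3347)
  v2: (1-0.885)·(-2.56,-2.28) + 0.885·(-3.43,-0.81) = (-3.3300,-0.9790)
  v3: (1-0.885)·(-0.95,-3.73) + 0.885·(-1.43,-2.44) = (-1.3748,-2.5883)
  v4: (1-0.885)·(2.11,-1.9) + 0.885·(2.66,-0.71) = (2.5968,-0.8468)
Shoelace sum Σ(x_i·y_{i+1} − x_{i+1}·y_i):
  i=1: -1.0976·-0.9790 − -3.3300·4.3347 = +15.5089 (running +15.5089)
  i=2: -3.3300·-2.5883 − -1.3748·-0.9790 = +7.2731 (running +22.7820)
  i=3: -1.3748·-0.8468 − 2.5968·-2.5883 = +7.8855 (running +30.6676)
  i=4: 2.5968·4.3347 − -1.0976·-0.8468 = +10.3266 (running +40.9942)
Area = |Σ|/2 = |40.9942|/2 = 20.4971

Area at t=0.885: 20.4971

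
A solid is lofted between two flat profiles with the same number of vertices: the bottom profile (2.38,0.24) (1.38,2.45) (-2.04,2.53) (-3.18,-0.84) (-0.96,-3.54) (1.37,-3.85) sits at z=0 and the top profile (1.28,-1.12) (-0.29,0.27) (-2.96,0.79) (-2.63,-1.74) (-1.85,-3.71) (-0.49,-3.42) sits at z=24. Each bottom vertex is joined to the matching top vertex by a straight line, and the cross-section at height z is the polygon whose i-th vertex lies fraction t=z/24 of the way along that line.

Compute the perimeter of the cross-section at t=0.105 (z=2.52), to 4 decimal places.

Perimeter at t=0.105: 18.7780

Cross-section at t=0.105: each vertex is (1-t)·p0[i] + t·p1[i].
  v1: (1-0.105)·(2.38,0.24) + 0.105·(1.28,-1.12) = (2.2645,0.0972)
  v2: (1-0.105)·(1.38,2.45) + 0.105·(-0.29,0.27) = (1.2046,2.2211)
  v3: (1-0.105)·(-2.04,2.53) + 0.105·(-2.96,0.79) = (-2.1366,2.3473)
  v4: (1-0.105)·(-3.18,-0.84) + 0.105·(-2.63,-1.74) = (-3.1223,-0.9345)
  v5: (1-0.105)·(-0.96,-3.54) + 0.105·(-1.85,-3.71) = (-1.0534,-3.5578)
  v6: (1-0.105)·(1.37,-3.85) + 0.105·(-0.49,-3.42) = (1.1747,-3.8049)
Perimeter = Σ |v_{i+1} − v_i|:
  edge 1→2: √(-1.0599² + 2.1239²) = 2.3737 (running 2.3737)
  edge 2→3: √(-3.3412² + 0.1262²) = 3.3436 (running 5.7173)
  edge 3→4: √(-0.9857² + -3.2818²) = 3.4266 (running 9.1439)
  edge 4→5: √(2.0688² + -2.6233²) = 3.3409 (running 12.4848)
  edge 5→6: √(2.2282² + -0.2470²) = 2.2418 (running 14.7266)
  edge 6→1: √(1.0898² + 3.9021²) = 4.0514 (running 18.7780)
Perimeter = 18.7780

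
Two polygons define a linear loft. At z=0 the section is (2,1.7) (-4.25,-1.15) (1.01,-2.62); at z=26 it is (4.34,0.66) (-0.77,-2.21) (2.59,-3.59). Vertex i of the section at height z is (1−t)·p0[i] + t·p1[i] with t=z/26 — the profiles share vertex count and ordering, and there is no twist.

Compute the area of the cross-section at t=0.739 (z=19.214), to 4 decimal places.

Cross-section at t=0.739: each vertex is (1-t)·p0[i] + t·p1[i].
  v1: (1-0.739)·(2,1.7) + 0.739·(4.34,0.66) = (3.7293,0.9314)
  v2: (1-0.739)·(-4.25,-1.15) + 0.739·(-0.77,-2.21) = (-1.6783,-1.9333)
  v3: (1-0.739)·(1.01,-2.62) + 0.739·(2.59,-3.59) = (2.1776,-3.3368)
Shoelace sum Σ(x_i·y_{i+1} − x_{i+1}·y_i):
  i=1: 3.7293·-1.9333 − -1.6783·0.9314 = -5.6467 (running -5.6467)
  i=2: -1.6783·-3.3368 − 2.1776·-1.9333 = +9.8102 (running +4.1635)
  i=3: 2.1776·0.9314 − 3.7293·-3.3368 = +14.4722 (running +18.6357)
Area = |Σ|/2 = |18.6357|/2 = 9.3179

Area at t=0.739: 9.3179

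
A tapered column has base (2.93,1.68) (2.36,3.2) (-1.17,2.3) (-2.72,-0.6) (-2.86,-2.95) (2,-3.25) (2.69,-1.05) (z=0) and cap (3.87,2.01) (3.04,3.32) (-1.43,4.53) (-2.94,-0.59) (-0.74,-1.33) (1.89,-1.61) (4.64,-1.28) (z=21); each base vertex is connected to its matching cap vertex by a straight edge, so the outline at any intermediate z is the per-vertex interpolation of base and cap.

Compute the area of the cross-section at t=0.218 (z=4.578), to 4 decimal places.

Area at t=0.218: 29.3374

Cross-section at t=0.218: each vertex is (1-t)·p0[i] + t·p1[i].
  v1: (1-0.218)·(2.93,1.68) + 0.218·(3.87,2.01) = (3.1349,1.7519)
  v2: (1-0.218)·(2.36,3.2) + 0.218·(3.04,3.32) = (2.5082,3.2262)
  v3: (1-0.218)·(-1.17,2.3) + 0.218·(-1.43,4.53) = (-1.2267,2.7861)
  v4: (1-0.218)·(-2.72,-0.6) + 0.218·(-2.94,-0.59) = (-2.7680,-0.5978)
  v5: (1-0.218)·(-2.86,-2.95) + 0.218·(-0.74,-1.33) = (-2.3978,-2.5968)
  v6: (1-0.218)·(2,-3.25) + 0.218·(1.89,-1.61) = (1.9760,-2.8925)
  v7: (1-0.218)·(2.69,-1.05) + 0.218·(4.64,-1.28) = (3.1151,-1.1001)
Shoelace sum Σ(x_i·y_{i+1} − x_{i+1}·y_i):
  i=1: 3.1349·3.2262 − 2.5082·1.7519 = +5.7195 (running +5.7195)
  i=2: 2.5082·2.7861 − -1.2267·3.2262 = +10.9458 (running +16.6652)
  i=3: -1.2267·-0.5978 − -2.7680·2.7861 = +8.4453 (running +25.1105)
  i=4: -2.7680·-2.5968 − -2.3978·-0.5978 = +5.7545 (running +30.8650)
  i=5: -2.3978·-2.8925 − 1.9760·-2.5968 = +12.0671 (running +42.9321)
  i=6: 1.9760·-1.1001 − 3.1151·-2.8925 = +6.8365 (running +49.7685)
  i=7: 3.1151·1.7519 − 3.1349·-1.1001 = +8.9063 (running +58.6749)
Area = |Σ|/2 = |58.6749|/2 = 29.3374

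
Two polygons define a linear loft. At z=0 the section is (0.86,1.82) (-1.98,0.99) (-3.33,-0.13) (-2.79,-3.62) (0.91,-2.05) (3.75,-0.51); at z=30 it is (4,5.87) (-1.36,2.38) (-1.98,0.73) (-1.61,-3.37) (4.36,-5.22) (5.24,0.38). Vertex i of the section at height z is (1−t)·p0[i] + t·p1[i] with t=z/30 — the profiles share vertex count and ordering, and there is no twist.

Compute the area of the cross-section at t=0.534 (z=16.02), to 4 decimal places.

Cross-section at t=0.534: each vertex is (1-t)·p0[i] + t·p1[i].
  v1: (1-0.534)·(0.86,1.82) + 0.534·(4,5.87) = (2.5368,3.9827)
  v2: (1-0.534)·(-1.98,0.99) + 0.534·(-1.36,2.38) = (-1.6489,1.7323)
  v3: (1-0.534)·(-3.33,-0.13) + 0.534·(-1.98,0.73) = (-2.6091,0.3292)
  v4: (1-0.534)·(-2.79,-3.62) + 0.534·(-1.61,-3.37) = (-2.1599,-3.4865)
  v5: (1-0.534)·(0.91,-2.05) + 0.534·(4.36,-5.22) = (2.7523,-3.7428)
  v6: (1-0.534)·(3.75,-0.51) + 0.534·(5.24,0.38) = (4.5457,-0.0347)
Shoelace sum Σ(x_i·y_{i+1} − x_{i+1}·y_i):
  i=1: 2.5368·1.7323 − -1.6489·3.9827 = +10.9615 (running +10.9615)
  i=2: -1.6489·0.3292 − -2.6091·1.7323 = +3.9767 (running +14.9382)
  i=3: -2.6091·-3.4865 − -2.1599·0.3292 = +9.8077 (running +24.7460)
  i=4: -2.1599·-3.7428 − 2.7523·-3.4865 = +17.6798 (running +42.4258)
  i=5: 2.7523·-0.0347 − 4.5457·-3.7428 = +16.9178 (running +59.3436)
  i=6: 4.5457·3.9827 − 2.5368·-0.0347 = +18.1921 (running +77.5357)
Area = |Σ|/2 = |77.5357|/2 = 38.7679

Area at t=0.534: 38.7679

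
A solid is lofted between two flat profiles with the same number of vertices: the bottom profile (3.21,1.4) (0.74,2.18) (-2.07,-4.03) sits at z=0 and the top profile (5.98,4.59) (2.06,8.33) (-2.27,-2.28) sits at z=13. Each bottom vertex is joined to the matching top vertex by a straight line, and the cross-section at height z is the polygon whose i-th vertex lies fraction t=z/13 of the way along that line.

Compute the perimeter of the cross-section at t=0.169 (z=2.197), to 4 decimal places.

Perimeter at t=0.169: 18.7021

Cross-section at t=0.169: each vertex is (1-t)·p0[i] + t·p1[i].
  v1: (1-0.169)·(3.21,1.4) + 0.169·(5.98,4.59) = (3.6781,1.9391)
  v2: (1-0.169)·(0.74,2.18) + 0.169·(2.06,8.33) = (0.9631,3.2194)
  v3: (1-0.169)·(-2.07,-4.03) + 0.169·(-2.27,-2.28) = (-2.1038,-3.7343)
Perimeter = Σ |v_{i+1} − v_i|:
  edge 1→2: √(-2.7151² + 1.2802²) = 3.0018 (running 3.0018)
  edge 2→3: √(-3.0669² + -6.9536²) = 7.5999 (running 10.6016)
  edge 3→1: √(5.7819² + 5.6734²) = 8.1005 (running 18.7021)
Perimeter = 18.7021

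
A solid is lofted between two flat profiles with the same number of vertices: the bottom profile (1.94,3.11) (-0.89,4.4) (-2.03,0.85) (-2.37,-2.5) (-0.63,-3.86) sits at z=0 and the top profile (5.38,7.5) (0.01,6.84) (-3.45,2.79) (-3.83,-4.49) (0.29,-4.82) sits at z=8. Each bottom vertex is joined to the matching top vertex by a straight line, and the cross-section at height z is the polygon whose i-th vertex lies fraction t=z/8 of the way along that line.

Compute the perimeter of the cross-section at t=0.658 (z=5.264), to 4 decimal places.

Perimeter at t=0.658: 29.8417

Cross-section at t=0.658: each vertex is (1-t)·p0[i] + t·p1[i].
  v1: (1-0.658)·(1.94,3.11) + 0.658·(5.38,7.5) = (4.2035,5.9986)
  v2: (1-0.658)·(-0.89,4.4) + 0.658·(0.01,6.84) = (-0.2978,6.0055)
  v3: (1-0.658)·(-2.03,0.85) + 0.658·(-3.45,2.79) = (-2.9644,2.1265)
  v4: (1-0.658)·(-2.37,-2.5) + 0.658·(-3.83,-4.49) = (-3.3307,-3.8094)
  v5: (1-0.658)·(-0.63,-3.86) + 0.658·(0.29,-4.82) = (-0.0246,-4.4917)
Perimeter = Σ |v_{i+1} − v_i|:
  edge 1→2: √(-4.5013² + 0.0069²) = 4.5013 (running 4.5013)
  edge 2→3: √(-2.6666² + -3.8790²) = 4.7071 (running 9.2085)
  edge 3→4: √(-0.3663² + -5.9359²) = 5.9472 (running 15.1557)
  edge 4→5: √(3.3060² + -0.6823²) = 3.3757 (running 18.5314)
  edge 5→1: √(4.2282² + 10.4903²) = 11.3103 (running 29.8417)
Perimeter = 29.8417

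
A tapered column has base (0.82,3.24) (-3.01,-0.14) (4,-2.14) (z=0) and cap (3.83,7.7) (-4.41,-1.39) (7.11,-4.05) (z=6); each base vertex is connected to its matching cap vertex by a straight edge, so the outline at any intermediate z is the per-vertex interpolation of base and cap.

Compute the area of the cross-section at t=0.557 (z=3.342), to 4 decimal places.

Area at t=0.557: 38.6765

Cross-section at t=0.557: each vertex is (1-t)·p0[i] + t·p1[i].
  v1: (1-0.557)·(0.82,3.24) + 0.557·(3.83,7.7) = (2.4966,5.7242)
  v2: (1-0.557)·(-3.01,-0.14) + 0.557·(-4.41,-1.39) = (-3.7898,-0.8362)
  v3: (1-0.557)·(4,-2.14) + 0.557·(7.11,-4.05) = (5.7323,-3.2039)
Shoelace sum Σ(x_i·y_{i+1} − x_{i+1}·y_i):
  i=1: 2.4966·-0.8362 − -3.7898·5.7242 = +19.6059 (running +19.6059)
  i=2: -3.7898·-3.2039 − 5.7323·-0.8362 = +16.9356 (running +36.5415)
  i=3: 5.7323·5.7242 − 2.4966·-3.2039 = +40.8115 (running +77.3530)
Area = |Σ|/2 = |77.3530|/2 = 38.6765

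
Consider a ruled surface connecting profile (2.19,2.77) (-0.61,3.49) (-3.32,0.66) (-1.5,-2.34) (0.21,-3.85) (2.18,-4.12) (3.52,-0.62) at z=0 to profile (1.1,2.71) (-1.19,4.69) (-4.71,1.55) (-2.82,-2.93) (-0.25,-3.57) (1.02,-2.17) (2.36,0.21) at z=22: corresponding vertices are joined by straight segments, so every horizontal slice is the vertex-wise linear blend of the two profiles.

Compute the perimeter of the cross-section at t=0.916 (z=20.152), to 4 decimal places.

Perimeter at t=0.916: 22.4984

Cross-section at t=0.916: each vertex is (1-t)·p0[i] + t·p1[i].
  v1: (1-0.916)·(2.19,2.77) + 0.916·(1.1,2.71) = (1.1916,2.7150)
  v2: (1-0.916)·(-0.61,3.49) + 0.916·(-1.19,4.69) = (-1.1413,4.5892)
  v3: (1-0.916)·(-3.32,0.66) + 0.916·(-4.71,1.55) = (-4.5932,1.4752)
  v4: (1-0.916)·(-1.5,-2.34) + 0.916·(-2.82,-2.93) = (-2.7091,-2.8804)
  v5: (1-0.916)·(0.21,-3.85) + 0.916·(-0.25,-3.57) = (-0.2114,-3.5935)
  v6: (1-0.916)·(2.18,-4.12) + 0.916·(1.02,-2.17) = (1.1174,-2.3338)
  v7: (1-0.916)·(3.52,-0.62) + 0.916·(2.36,0.21) = (2.4574,0.1403)
Perimeter = Σ |v_{i+1} − v_i|:
  edge 1→2: √(-2.3328² + 1.8742²) = 2.9924 (running 2.9924)
  edge 2→3: √(-3.4520² + -3.1140²) = 4.6490 (running 7.6414)
  edge 3→4: √(1.8841² + -4.3557²) = 4.7457 (running 12.3871)
  edge 4→5: √(2.4978² + -0.7131²) = 2.5976 (running 14.9847)
  edge 5→6: √(1.3288² + 1.2597²) = 1.8310 (running 16.8157)
  edge 6→7: √(1.3400² + 2.4741²) = 2.8137 (running 19.6293)
  edge 7→1: √(-1.2659² + 2.5748²) = 2.8691 (running 22.4984)
Perimeter = 22.4984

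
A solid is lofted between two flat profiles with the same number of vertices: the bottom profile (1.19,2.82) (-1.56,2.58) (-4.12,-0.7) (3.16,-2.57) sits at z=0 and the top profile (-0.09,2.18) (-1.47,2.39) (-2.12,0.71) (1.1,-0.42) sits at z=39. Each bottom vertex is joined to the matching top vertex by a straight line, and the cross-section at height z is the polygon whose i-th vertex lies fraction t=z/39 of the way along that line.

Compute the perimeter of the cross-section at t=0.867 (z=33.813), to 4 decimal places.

Cross-section at t=0.867: each vertex is (1-t)·p0[i] + t·p1[i].
  v1: (1-0.867)·(1.19,2.82) + 0.867·(-0.09,2.18) = (0.0802,2.2651)
  v2: (1-0.867)·(-1.56,2.58) + 0.867·(-1.47,2.39) = (-1.4820,2.4153)
  v3: (1-0.867)·(-4.12,-0.7) + 0.867·(-2.12,0.71) = (-2.3860,0.5225)
  v4: (1-0.867)·(3.16,-2.57) + 0.867·(1.1,-0.42) = (1.3740,-0.7059)
Perimeter = Σ |v_{i+1} − v_i|:
  edge 1→2: √(-1.5622² + 0.1502²) = 1.5694 (running 1.5694)
  edge 2→3: √(-0.9040² + -1.8928²) = 2.0976 (running 3.6670)
  edge 3→4: √(3.7600² + -1.2284²) = 3.9556 (running 7.6226)
  edge 4→1: √(-1.2937² + 2.9711²) = 3.2405 (running 10.8631)
Perimeter = 10.8631

Perimeter at t=0.867: 10.8631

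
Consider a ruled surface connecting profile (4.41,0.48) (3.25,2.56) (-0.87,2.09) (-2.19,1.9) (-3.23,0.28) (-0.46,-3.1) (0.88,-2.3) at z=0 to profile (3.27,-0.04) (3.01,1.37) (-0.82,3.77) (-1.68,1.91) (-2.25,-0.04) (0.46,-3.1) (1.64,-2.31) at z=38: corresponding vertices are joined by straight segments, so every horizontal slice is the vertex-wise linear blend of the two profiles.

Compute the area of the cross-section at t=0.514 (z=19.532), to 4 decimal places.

Cross-section at t=0.514: each vertex is (1-t)·p0[i] + t·p1[i].
  v1: (1-0.514)·(4.41,0.48) + 0.514·(3.27,-0.04) = (3.8240,0.2127)
  v2: (1-0.514)·(3.25,2.56) + 0.514·(3.01,1.37) = (3.1266,1.9483)
  v3: (1-0.514)·(-0.87,2.09) + 0.514·(-0.82,3.77) = (-0.8443,2.9535)
  v4: (1-0.514)·(-2.19,1.9) + 0.514·(-1.68,1.91) = (-1.9279,1.9051)
  v5: (1-0.514)·(-3.23,0.28) + 0.514·(-2.25,-0.04) = (-2.7263,0.1155)
  v6: (1-0.514)·(-0.46,-3.1) + 0.514·(0.46,-3.1) = (0.0129,-3.1000)
  v7: (1-0.514)·(0.88,-2.3) + 0.514·(1.64,-2.31) = (1.2706,-2.3051)
Shoelace sum Σ(x_i·y_{i+1} − x_{i+1}·y_i):
  i=1: 3.8240·1.9483 − 3.1266·0.2127 = +6.7854 (running +6.7854)
  i=2: 3.1266·2.9535 − -0.8443·1.9483 = +10.8796 (running +17.6650)
  i=3: -0.8443·1.9051 − -1.9279·2.9535 = +4.0855 (running +21.7505)
  i=4: -1.9279·0.1155 − -2.7263·1.9051 = +4.9712 (running +26.7217)
  i=5: -2.7263·-3.1000 − 0.0129·0.1155 = +8.4500 (running +35.1717)
  i=6: 0.0129·-2.3051 − 1.2706·-3.1000 = +3.9093 (running +39.0810)
  i=7: 1.2706·0.2127 − 3.8240·-2.3051 = +9.0852 (running +48.1662)
Area = |Σ|/2 = |48.1662|/2 = 24.0831

Area at t=0.514: 24.0831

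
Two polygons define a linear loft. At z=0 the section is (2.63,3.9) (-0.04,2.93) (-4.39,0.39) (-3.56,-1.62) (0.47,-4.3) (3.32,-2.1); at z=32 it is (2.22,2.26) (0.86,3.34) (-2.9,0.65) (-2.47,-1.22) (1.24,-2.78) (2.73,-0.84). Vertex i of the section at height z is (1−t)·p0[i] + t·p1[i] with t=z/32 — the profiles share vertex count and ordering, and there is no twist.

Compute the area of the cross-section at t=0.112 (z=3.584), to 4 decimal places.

Area at t=0.112: 36.3636

Cross-section at t=0.112: each vertex is (1-t)·p0[i] + t·p1[i].
  v1: (1-0.112)·(2.63,3.9) + 0.112·(2.22,2.26) = (2.5841,3.7163)
  v2: (1-0.112)·(-0.04,2.93) + 0.112·(0.86,3.34) = (0.0608,2.9759)
  v3: (1-0.112)·(-4.39,0.39) + 0.112·(-2.9,0.65) = (-4.2231,0.4191)
  v4: (1-0.112)·(-3.56,-1.62) + 0.112·(-2.47,-1.22) = (-3.4379,-1.5752)
  v5: (1-0.112)·(0.47,-4.3) + 0.112·(1.24,-2.78) = (0.5562,-4.1298)
  v6: (1-0.112)·(3.32,-2.1) + 0.112·(2.73,-0.84) = (3.2539,-1.9589)
Shoelace sum Σ(x_i·y_{i+1} − x_{i+1}·y_i):
  i=1: 2.5841·2.9759 − 0.0608·3.7163 = +7.4641 (running +7.4641)
  i=2: 0.0608·0.4191 − -4.2231·2.9759 = +12.5931 (running +20.0572)
  i=3: -4.2231·-1.5752 − -3.4379·0.4191 = +8.0932 (running +28.1504)
  i=4: -3.4379·-4.1298 − 0.5562·-1.5752 = +15.0740 (running +43.2243)
  i=5: 0.5562·-1.9589 − 3.2539·-4.1298 = +12.3483 (running +55.5726)
  i=6: 3.2539·3.7163 − 2.5841·-1.9589 = +17.1545 (running +72.7272)
Area = |Σ|/2 = |72.7272|/2 = 36.3636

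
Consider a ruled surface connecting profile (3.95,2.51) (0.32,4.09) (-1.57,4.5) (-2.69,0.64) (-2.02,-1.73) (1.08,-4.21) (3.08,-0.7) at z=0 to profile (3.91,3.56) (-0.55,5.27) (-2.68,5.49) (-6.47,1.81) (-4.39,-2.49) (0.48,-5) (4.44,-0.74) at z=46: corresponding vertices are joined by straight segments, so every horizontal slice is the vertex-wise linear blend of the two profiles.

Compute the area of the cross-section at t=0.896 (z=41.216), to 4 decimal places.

Area at t=0.896: 71.3252

Cross-section at t=0.896: each vertex is (1-t)·p0[i] + t·p1[i].
  v1: (1-0.896)·(3.95,2.51) + 0.896·(3.91,3.56) = (3.9142,3.4508)
  v2: (1-0.896)·(0.32,4.09) + 0.896·(-0.55,5.27) = (-0.4595,5.1473)
  v3: (1-0.896)·(-1.57,4.5) + 0.896·(-2.68,5.49) = (-2.5646,5.3870)
  v4: (1-0.896)·(-2.69,0.64) + 0.896·(-6.47,1.81) = (-6.0769,1.6883)
  v5: (1-0.896)·(-2.02,-1.73) + 0.896·(-4.39,-2.49) = (-4.1435,-2.4110)
  v6: (1-0.896)·(1.08,-4.21) + 0.896·(0.48,-5) = (0.5424,-4.9178)
  v7: (1-0.896)·(3.08,-0.7) + 0.896·(4.44,-0.74) = (4.2986,-0.7358)
Shoelace sum Σ(x_i·y_{i+1} − x_{i+1}·y_i):
  i=1: 3.9142·5.1473 − -0.4595·3.4508 = +21.7330 (running +21.7330)
  i=2: -0.4595·5.3870 − -2.5646·5.1473 = +10.7251 (running +32.4580)
  i=3: -2.5646·1.6883 − -6.0769·5.3870 = +28.4066 (running +60.8646)
  i=4: -6.0769·-2.4110 − -4.1435·1.6883 = +21.6467 (running +82.5113)
  i=5: -4.1435·-4.9178 − 0.5424·-2.4110 = +21.6849 (running +104.1962)
  i=6: 0.5424·-0.7358 − 4.2986·-4.9178 = +20.7405 (running +124.9367)
  i=7: 4.2986·3.4508 − 3.9142·-0.7358 = +17.7137 (running +142.6504)
Area = |Σ|/2 = |142.6504|/2 = 71.3252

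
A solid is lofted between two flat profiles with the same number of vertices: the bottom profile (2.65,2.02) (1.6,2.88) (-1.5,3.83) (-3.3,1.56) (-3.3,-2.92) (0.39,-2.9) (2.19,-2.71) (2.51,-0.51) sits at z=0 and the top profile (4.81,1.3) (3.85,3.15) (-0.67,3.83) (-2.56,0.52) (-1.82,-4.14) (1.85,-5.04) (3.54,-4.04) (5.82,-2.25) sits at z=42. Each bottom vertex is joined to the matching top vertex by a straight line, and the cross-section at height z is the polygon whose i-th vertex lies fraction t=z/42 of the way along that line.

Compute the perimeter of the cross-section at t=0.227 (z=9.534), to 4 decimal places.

Perimeter at t=0.227: 23.1628

Cross-section at t=0.227: each vertex is (1-t)·p0[i] + t·p1[i].
  v1: (1-0.227)·(2.65,2.02) + 0.227·(4.81,1.3) = (3.1403,1.8566)
  v2: (1-0.227)·(1.6,2.88) + 0.227·(3.85,3.15) = (2.1108,2.9413)
  v3: (1-0.227)·(-1.5,3.83) + 0.227·(-0.67,3.83) = (-1.3116,3.8300)
  v4: (1-0.227)·(-3.3,1.56) + 0.227·(-2.56,0.52) = (-3.1320,1.3239)
  v5: (1-0.227)·(-3.3,-2.92) + 0.227·(-1.82,-4.14) = (-2.9640,-3.1969)
  v6: (1-0.227)·(0.39,-2.9) + 0.227·(1.85,-5.04) = (0.7214,-3.3858)
  v7: (1-0.227)·(2.19,-2.71) + 0.227·(3.54,-4.04) = (2.4965,-3.0119)
  v8: (1-0.227)·(2.51,-0.51) + 0.227·(5.82,-2.25) = (3.2614,-0.9050)
Perimeter = Σ |v_{i+1} − v_i|:
  edge 1→2: √(-1.0296² + 1.0847²) = 1.4955 (running 1.4955)
  edge 2→3: √(-3.4223² + 0.8887²) = 3.5358 (running 5.0314)
  edge 3→4: √(-1.8204² + -2.5061²) = 3.0975 (running 8.1289)
  edge 4→5: √(0.1680² + -4.5209²) = 4.5240 (running 12.6529)
  edge 5→6: √(3.6855² + -0.1888²) = 3.6903 (running 16.3431)
  edge 6→7: √(1.7750² + 0.3739²) = 1.8140 (running 18.1571)
  edge 7→8: √(0.7649² + 2.1069²) = 2.2415 (running 20.3986)
  edge 8→1: √(-0.1211² + 2.7615²) = 2.7642 (running 23.1628)
Perimeter = 23.1628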